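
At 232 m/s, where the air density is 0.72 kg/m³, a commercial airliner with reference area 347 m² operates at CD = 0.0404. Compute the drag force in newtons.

D = 2.72×10^5 N

Dynamic pressure q = ½ρv² = ½ × 0.72 × 232² = 19380 Pa.
D = q·S·CD = 19380 × 347 × 0.0404 = 2.72×10^5 N ≈ 272 kN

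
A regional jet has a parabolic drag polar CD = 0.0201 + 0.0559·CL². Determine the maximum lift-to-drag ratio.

(L/D)max = 14.9

For CD = CD0 + K·CL², (L/D)max occurs at CL* = √(CD0/K) and equals 1/(2√(K·CD0)).
(L/D)max = 1/(2√(0.0559 × 0.0201)) = 1/(2 × 0.03352) = 14.9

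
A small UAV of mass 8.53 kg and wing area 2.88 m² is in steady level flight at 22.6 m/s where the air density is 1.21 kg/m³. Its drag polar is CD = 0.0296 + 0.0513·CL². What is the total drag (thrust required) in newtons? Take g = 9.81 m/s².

D = 26.7 N

Weight W = mg = 8.53 × 9.81 = 83.679 N; in level flight L = W.
Dynamic pressure q = 0.5 × 1.21 × 22.6² = 309 Pa.
CL = 2W/(ρv²S) = 2×83.679/(1.21×22.6²×2.88) = 0.09403.
CD = 0.0296 + 0.0513 × 0.09403² = 0.03005.
D = q·S·CD = 309 × 2.88 × 0.03005 = 26.75 N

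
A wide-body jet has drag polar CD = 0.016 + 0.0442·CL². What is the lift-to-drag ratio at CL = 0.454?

CD = 0.016 + 0.0442 × 0.454² = 0.02511
L/D = CL/CD = 0.454 / 0.02511 = 18.1

L/D = 18.1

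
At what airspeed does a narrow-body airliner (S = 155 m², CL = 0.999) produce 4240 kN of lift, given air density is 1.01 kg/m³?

L = ½ρv²S·CL ⇒ v = √(2L/(ρ·S·CL))
v = √(2 × 4.24×10^6 / (1.01 × 155 × 0.999)) = √54220 = 233 m/s

v = 233 m/s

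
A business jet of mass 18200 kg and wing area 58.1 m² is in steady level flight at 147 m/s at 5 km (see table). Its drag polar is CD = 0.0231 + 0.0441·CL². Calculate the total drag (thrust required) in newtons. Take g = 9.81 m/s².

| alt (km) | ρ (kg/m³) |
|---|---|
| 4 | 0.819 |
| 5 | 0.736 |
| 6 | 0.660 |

At 5 km, from the table: ρ = 0.736 kg/m³.
Weight W = mg = 18200 × 9.81 = 1.7854×10^5 N; in level flight L = W.
Dynamic pressure q = 0.5 × 0.736 × 147² = 7952 Pa.
Required CL = L/(qS) = 1.7854×10^5/(7952·58.1) = 0.3864.
CD = 0.0231 + 0.0441 × 0.3864² = 0.02969.
D = q·S·CD = 7952 × 58.1 × 0.02969 = 13720 N

D = 13700 N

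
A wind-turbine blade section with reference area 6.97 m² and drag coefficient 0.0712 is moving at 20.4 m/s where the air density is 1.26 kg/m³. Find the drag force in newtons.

D = ½ρv²S·CD = ½ × 1.26 × 20.4² × 6.97 × 0.0712 = 130 N

D = 130 N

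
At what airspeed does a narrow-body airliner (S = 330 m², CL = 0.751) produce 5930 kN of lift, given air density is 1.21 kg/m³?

L = ½ρv²S·CL ⇒ v = √(2L/(ρ·S·CL))
v = √(2 × 5.93×10^6 / (1.21 × 330 × 0.751)) = √39550 = 199 m/s

v = 199 m/s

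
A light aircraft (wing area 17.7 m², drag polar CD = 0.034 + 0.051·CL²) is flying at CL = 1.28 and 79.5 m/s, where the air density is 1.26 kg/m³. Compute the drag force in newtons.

CD = 0.034 + 0.051 × 1.28² = 0.1176
D = ½ρv²S·CD = ½ × 1.26 × 79.5² × 17.7 × 0.1176 = 8290 N

D = 8290 N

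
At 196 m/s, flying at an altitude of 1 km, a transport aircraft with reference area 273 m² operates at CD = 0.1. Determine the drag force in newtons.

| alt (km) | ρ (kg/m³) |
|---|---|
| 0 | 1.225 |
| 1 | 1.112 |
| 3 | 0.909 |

D = 5.83×10^5 N

At 1 km, from the table: ρ = 1.112 kg/m³.
Dynamic pressure q = ½ρv² = ½ × 1.112 × 196² = 21360 Pa.
D = q·S·CD = 21360 × 273 × 0.1 = 5.83×10^5 N ≈ 583 kN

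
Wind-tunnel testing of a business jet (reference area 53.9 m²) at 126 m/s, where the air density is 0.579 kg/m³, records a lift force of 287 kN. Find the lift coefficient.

CL = 1.16

From L = ½ρv²S·CL, rearranging gives CL = 2L/(ρv²S).
CL = 2 × 2.87×10^5 / (0.579 × 126² × 53.9) = 1.16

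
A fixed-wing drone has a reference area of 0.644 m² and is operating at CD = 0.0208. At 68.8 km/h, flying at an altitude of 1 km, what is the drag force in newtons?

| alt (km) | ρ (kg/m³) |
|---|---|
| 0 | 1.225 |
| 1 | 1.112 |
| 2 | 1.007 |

At 1 km, from the table: ρ = 1.112 kg/m³.
Convert speed: v = 68.8 km/h ÷ 3.6 = 19.11 m/s.
Dynamic pressure q = ½ρv² = ½ × 1.112 × 19.11² = 203.1 Pa.
D = q·S·CD = 203.1 × 0.644 × 0.0208 = 2.72 N

D = 2.72 N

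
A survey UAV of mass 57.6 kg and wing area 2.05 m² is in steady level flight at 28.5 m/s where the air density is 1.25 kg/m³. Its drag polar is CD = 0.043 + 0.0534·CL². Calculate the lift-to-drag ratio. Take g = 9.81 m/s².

In steady level flight, lift balances weight: W = mg = 57.6 × 9.81 = 565.06 N.
Dynamic pressure q = 0.5 × 1.25 × 28.5² = 507.7 Pa.
CL = 2W/(ρv²S) = 2×565.06/(1.25×28.5²×2.05) = 0.543.
CD = 0.043 + 0.0534 × 0.543² = 0.05874.
L/D = CL/CD = 0.543 / 0.05874 = 9.24

L/D = 9.24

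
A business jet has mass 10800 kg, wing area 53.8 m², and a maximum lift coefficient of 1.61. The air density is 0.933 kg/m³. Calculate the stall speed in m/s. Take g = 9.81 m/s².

Weight W = mg = 10800 × 9.81 = 1.059×10^5 N.
From L = ½ρV²S·CL,max = W: V_stall = √(2W/(ρSCL,max)) = √(2·1.059×10^5/(0.933·53.8·1.61))
V_stall = √2622 = 51.2 m/s

V_stall = 51.2 m/s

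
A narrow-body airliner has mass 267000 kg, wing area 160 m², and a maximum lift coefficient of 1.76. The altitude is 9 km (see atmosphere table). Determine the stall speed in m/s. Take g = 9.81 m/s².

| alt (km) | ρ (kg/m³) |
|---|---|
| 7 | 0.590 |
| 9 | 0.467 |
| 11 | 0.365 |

At 9 km, from the table: ρ = 0.467 kg/m³.
At stall, lift equals weight: L = W = m·g = 267000 × 9.81 = 2.619×10^6 N.
From L = ½ρV²S·CL,max = W: V_stall = √(2W/(ρSCL,max)) = √(2·2.619×10^6/(0.467·160·1.76))
V_stall = √39830 = 200 m/s

V_stall = 200 m/s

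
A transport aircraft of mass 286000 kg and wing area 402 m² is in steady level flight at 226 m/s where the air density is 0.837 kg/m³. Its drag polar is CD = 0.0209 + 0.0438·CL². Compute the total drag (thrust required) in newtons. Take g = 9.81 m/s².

Weight W = mg = 286000 × 9.81 = 2.8057×10^6 N; in level flight L = W.
q = ½ρv² = ½ × 0.837 × 226² = 21380 Pa.
CL = 2W/(ρv²S) = 2×2.8057×10^6/(0.837×226²×402) = 0.3265.
CD = 0.0209 + 0.0438 × 0.3265² = 0.02557.
D = q·S·CD = 21380 × 402 × 0.02557 = 2.197×10^5 N

D = 2.2×10^5 N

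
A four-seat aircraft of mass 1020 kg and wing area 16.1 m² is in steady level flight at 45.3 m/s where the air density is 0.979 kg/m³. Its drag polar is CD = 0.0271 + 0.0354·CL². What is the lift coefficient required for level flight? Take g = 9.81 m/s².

CL = 0.619

Weight W = mg = 1020 × 9.81 = 10006 N; in level flight L = W.
Dynamic pressure q = 0.5 × 0.979 × 45.3² = 1004 Pa.
CL = 2W/(ρv²S) = 2×10006/(0.979×45.3²×16.1) = 0.6187.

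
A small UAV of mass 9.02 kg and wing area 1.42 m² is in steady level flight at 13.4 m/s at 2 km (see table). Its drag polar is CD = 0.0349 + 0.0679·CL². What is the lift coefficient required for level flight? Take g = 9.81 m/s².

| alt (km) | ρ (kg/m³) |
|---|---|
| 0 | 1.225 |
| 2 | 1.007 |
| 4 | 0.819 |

CL = 0.689

At 2 km, from the table: ρ = 1.007 kg/m³.
Weight W = mg = 9.02 × 9.81 = 88.486 N; in level flight L = W.
q = ½ρv² = ½ × 1.007 × 13.4² = 90.41 Pa.
CL = 2W/(ρv²S) = 2×88.486/(1.007×13.4²×1.42) = 0.6893.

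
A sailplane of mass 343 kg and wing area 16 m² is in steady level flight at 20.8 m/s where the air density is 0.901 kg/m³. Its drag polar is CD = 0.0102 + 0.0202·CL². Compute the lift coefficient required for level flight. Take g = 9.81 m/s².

CL = 1.08

Level flight ⇒ L = W = m·g = 343 × 9.81 = 3364.8 N.
q = ½ρv² = ½ × 0.901 × 20.8² = 194.9 Pa.
CL = 2W/(ρv²S) = 2×3364.8/(0.901×20.8²×16) = 1.079.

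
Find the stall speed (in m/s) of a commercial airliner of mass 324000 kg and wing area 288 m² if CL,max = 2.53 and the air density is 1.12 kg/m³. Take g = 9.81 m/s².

Stall occurs when L = W at CL,max. W = mg = 324000 × 9.81 = 3.178×10^6 N.
V_stall = √(2W/(ρ·S·CL,max)) = √(2 × 3.178×10^6 / (1.12 × 288 × 2.53))
V_stall = √7790 = 88.3 m/s

V_stall = 88.3 m/s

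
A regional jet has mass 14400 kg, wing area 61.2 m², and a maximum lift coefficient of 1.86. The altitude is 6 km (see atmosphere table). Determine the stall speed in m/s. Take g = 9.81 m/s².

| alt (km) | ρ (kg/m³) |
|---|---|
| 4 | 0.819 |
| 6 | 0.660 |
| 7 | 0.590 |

V_stall = 61.3 m/s

At 6 km, from the table: ρ = 0.660 kg/m³.
Weight W = mg = 14400 × 9.81 = 1.413×10^5 N.
From L = ½ρV²S·CL,max = W: V_stall = √(2W/(ρSCL,max)) = √(2·1.413×10^5/(0.66·61.2·1.86))
V_stall = √3761 = 61.3 m/s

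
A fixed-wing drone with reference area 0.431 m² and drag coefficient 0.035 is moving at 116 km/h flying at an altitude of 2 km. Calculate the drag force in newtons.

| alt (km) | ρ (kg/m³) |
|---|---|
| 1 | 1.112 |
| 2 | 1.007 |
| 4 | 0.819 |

At 2 km, from the table: ρ = 1.007 kg/m³.
Convert speed: v = 116 km/h ÷ 3.6 = 32.22 m/s.
Dynamic pressure q = ½ρv² = ½ × 1.007 × 32.22² = 522.8 Pa.
D = q·S·CD = 522.8 × 0.431 × 0.035 = 7.89 N

D = 7.89 N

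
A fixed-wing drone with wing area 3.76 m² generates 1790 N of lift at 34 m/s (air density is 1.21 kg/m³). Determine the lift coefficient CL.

From L = ½ρv²S·CL, rearranging gives CL = 2L/(ρv²S).
CL = 2 × 1790 / (1.21 × 34² × 3.76) = 0.681

CL = 0.681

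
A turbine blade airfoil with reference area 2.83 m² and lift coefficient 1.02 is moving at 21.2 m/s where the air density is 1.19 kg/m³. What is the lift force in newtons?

L = 772 N

Dynamic pressure q = ½ρv² = ½ × 1.19 × 21.2² = 267.4 Pa.
L = q·S·CL = 267.4 × 2.83 × 1.02 = 772 N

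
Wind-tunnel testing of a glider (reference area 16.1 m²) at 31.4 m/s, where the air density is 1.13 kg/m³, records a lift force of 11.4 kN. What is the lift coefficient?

CL = 1.27

From L = ½ρv²S·CL, rearranging gives CL = 2L/(ρv²S).
CL = 2 × 11400 / (1.13 × 31.4² × 16.1) = 1.27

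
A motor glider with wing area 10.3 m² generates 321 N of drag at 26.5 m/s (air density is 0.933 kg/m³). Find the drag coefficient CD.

CD = 0.0951

From D = ½ρv²S·CD, rearranging gives CD = 2D/(ρv²S).
CD = 2 × 321 / (0.933 × 26.5² × 10.3) = 0.0951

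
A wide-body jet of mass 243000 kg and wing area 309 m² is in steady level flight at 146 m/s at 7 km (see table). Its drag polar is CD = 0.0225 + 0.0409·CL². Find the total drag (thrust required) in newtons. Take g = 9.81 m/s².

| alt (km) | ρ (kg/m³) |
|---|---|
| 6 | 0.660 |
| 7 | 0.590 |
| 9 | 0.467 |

D = 1.63×10^5 N

At 7 km, from the table: ρ = 0.590 kg/m³.
Level flight ⇒ L = W = m·g = 243000 × 9.81 = 2.3838×10^6 N.
Dynamic pressure q = 0.5 × 0.59 × 146² = 6288 Pa.
Required CL = L/(qS) = 2.3838×10^6/(6288·309) = 1.227.
CD = 0.0225 + 0.0409 × 1.227² = 0.08406.
D = q·S·CD = 6288 × 309 × 0.08406 = 1.633×10^5 N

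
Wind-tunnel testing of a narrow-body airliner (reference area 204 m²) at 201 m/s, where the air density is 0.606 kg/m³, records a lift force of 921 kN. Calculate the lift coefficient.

CL = 0.369

From L = ½ρv²S·CL, rearranging gives CL = 2L/(ρv²S).
CL = 2 × 9.21×10^5 / (0.606 × 201² × 204) = 0.369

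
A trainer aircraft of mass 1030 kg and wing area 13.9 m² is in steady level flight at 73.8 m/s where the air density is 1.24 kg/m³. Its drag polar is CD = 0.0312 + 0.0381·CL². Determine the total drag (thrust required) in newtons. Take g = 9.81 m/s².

D = 1550 N

Level flight ⇒ L = W = m·g = 1030 × 9.81 = 10104 N.
q = ½ρv² = ½ × 1.24 × 73.8² = 3377 Pa.
CL = 2W/(ρv²S) = 2×10104/(1.24×73.8²×13.9) = 0.2153.
CD = 0.0312 + 0.0381 × 0.2153² = 0.03297.
D = q·S·CD = 3377 × 13.9 × 0.03297 = 1547 N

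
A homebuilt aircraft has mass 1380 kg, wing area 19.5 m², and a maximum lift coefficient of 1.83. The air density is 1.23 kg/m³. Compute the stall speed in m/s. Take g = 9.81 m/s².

V_stall = 24.8 m/s

Stall occurs when L = W at CL,max. W = mg = 1380 × 9.81 = 13540 N.
V_stall = √(2W/(ρ·S·CL,max)) = √(2 × 13540 / (1.23 × 19.5 × 1.83))
V_stall = √616.9 = 24.8 m/s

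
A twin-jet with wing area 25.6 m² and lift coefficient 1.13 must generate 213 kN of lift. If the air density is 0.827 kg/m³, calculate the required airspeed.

v = 133 m/s

L = ½ρv²S·CL ⇒ v = √(2L/(ρ·S·CL))
v = √(2 × 2.13×10^5 / (0.827 × 25.6 × 1.13)) = √17810 = 133 m/s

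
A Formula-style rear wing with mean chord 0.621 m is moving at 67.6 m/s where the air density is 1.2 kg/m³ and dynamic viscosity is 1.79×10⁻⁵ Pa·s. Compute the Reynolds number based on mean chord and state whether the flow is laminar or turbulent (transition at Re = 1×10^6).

Re = ρ·v·c/μ = 1.2 × 67.6 × 0.621 / (1.79×10⁻⁵) = 2.81×10^6
Since 2.81×10^6 > 1×10^6, the flow is turbulent.

Re = 2.81×10^6 (turbulent)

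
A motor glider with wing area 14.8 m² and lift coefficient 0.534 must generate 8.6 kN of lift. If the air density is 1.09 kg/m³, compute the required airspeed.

L = ½ρv²S·CL ⇒ v = √(2L/(ρ·S·CL))
v = √(2 × 8600 / (1.09 × 14.8 × 0.534)) = √1997 = 44.7 m/s

v = 44.7 m/s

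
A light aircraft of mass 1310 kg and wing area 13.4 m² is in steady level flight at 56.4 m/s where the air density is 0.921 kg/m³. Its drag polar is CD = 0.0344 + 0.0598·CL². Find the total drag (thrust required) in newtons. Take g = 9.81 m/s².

D = 1180 N

Weight W = mg = 1310 × 9.81 = 12851 N; in level flight L = W.
Dynamic pressure q = 0.5 × 0.921 × 56.4² = 1465 Pa.
CL = 2W/(ρv²S) = 2×12851/(0.921×56.4²×13.4) = 0.6547.
CD = 0.0344 + 0.0598 × 0.6547² = 0.06003.
D = q·S·CD = 1465 × 13.4 × 0.06003 = 1178 N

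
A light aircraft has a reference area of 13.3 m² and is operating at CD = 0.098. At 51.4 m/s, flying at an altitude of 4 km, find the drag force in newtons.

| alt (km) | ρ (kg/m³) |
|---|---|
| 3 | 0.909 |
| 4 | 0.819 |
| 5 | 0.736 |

D = 1410 N

At 4 km, from the table: ρ = 0.819 kg/m³.
Dynamic pressure q = ½ρv² = ½ × 0.819 × 51.4² = 1082 Pa.
D = q·S·CD = 1082 × 13.3 × 0.098 = 1410 N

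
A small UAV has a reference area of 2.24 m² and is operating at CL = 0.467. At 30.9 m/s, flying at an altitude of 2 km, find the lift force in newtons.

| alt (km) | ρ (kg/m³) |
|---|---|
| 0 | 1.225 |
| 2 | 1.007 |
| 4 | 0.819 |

L = 503 N

At 2 km, from the table: ρ = 1.007 kg/m³.
L = ½ρv²S·CL = ½ × 1.007 × 30.9² × 2.24 × 0.467 = 503 N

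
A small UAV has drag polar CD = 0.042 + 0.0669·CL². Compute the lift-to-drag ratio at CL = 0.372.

L/D = 7.26

CD = 0.042 + 0.0669 × 0.372² = 0.05126
L/D = CL/CD = 0.372 / 0.05126 = 7.26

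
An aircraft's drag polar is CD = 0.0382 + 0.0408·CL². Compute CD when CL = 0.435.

CD = 0.0382 + 0.0408 × 0.435² = 0.0382 + 0.00772 = 0.0459

CD = 0.0459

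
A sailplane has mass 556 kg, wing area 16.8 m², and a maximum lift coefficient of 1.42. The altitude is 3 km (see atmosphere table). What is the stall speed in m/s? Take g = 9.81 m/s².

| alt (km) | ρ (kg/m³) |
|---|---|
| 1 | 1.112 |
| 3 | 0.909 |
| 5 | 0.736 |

At 3 km, from the table: ρ = 0.909 kg/m³.
At stall, lift equals weight: L = W = m·g = 556 × 9.81 = 5454 N.
From L = ½ρV²S·CL,max = W: V_stall = √(2W/(ρSCL,max)) = √(2·5454/(0.909·16.8·1.42))
V_stall = √503.1 = 22.4 m/s

V_stall = 22.4 m/s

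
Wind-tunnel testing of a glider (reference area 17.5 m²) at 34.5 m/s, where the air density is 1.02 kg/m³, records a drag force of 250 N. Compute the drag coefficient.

CD = 0.0235

From D = ½ρv²S·CD, rearranging gives CD = 2D/(ρv²S).
CD = 2 × 250 / (1.02 × 34.5² × 17.5) = 0.0235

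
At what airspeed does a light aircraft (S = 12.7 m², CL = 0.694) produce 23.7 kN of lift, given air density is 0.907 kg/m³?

L = ½ρv²S·CL ⇒ v = √(2L/(ρ·S·CL))
v = √(2 × 23700 / (0.907 × 12.7 × 0.694)) = √5929 = 77 m/s

v = 77 m/s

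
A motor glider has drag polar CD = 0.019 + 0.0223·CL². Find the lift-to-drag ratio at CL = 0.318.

L/D = 15

CD = 0.019 + 0.0223 × 0.318² = 0.02126
L/D = CL/CD = 0.318 / 0.02126 = 15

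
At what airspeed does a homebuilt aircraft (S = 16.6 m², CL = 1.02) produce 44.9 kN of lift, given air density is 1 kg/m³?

v = 72.8 m/s

L = ½ρv²S·CL ⇒ v = √(2L/(ρ·S·CL))
v = √(2 × 44900 / (1 × 16.6 × 1.02)) = √5304 = 72.8 m/s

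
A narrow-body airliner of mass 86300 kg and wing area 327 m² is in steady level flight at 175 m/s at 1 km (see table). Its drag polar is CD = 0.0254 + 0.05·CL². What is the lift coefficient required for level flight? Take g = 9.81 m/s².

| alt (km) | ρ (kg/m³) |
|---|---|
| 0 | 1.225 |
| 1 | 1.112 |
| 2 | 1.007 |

CL = 0.152

At 1 km, from the table: ρ = 1.112 kg/m³.
Level flight ⇒ L = W = m·g = 86300 × 9.81 = 8.466×10^5 N.
Dynamic pressure q = 0.5 × 1.112 × 175² = 17030 Pa.
Required CL = L/(qS) = 8.466×10^5/(17030·327) = 0.152.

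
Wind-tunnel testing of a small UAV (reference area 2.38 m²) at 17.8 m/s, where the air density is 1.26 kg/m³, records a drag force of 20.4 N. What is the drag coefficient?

From D = ½ρv²S·CD, rearranging gives CD = 2D/(ρv²S).
CD = 2 × 20.4 / (1.26 × 17.8² × 2.38) = 0.0429

CD = 0.0429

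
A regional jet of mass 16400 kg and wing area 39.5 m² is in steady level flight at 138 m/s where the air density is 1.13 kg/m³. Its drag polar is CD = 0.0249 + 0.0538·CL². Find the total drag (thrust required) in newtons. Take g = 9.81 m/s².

D = 13900 N

In steady level flight, lift balances weight: W = mg = 16400 × 9.81 = 1.6088×10^5 N.
q = ½ρv² = ½ × 1.13 × 138² = 10760 Pa.
Required CL = L/(qS) = 1.6088×10^5/(10760·39.5) = 0.3785.
CD = 0.0249 + 0.0538 × 0.3785² = 0.03261.
D = q·S·CD = 10760 × 39.5 × 0.03261 = 13860 N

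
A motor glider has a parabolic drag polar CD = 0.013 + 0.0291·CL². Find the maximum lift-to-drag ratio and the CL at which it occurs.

(L/D)max = 25.7, at CL = 0.668

For CD = CD0 + K·CL², (L/D)max occurs at CL* = √(CD0/K) and equals 1/(2√(K·CD0)).
(L/D)max = 1/(2√(0.0291 × 0.013)) = 1/(2 × 0.01945) = 25.7
CL* = √(0.013/0.0291) = 0.668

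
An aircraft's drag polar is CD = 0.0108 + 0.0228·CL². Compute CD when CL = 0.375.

CD = 0.0108 + 0.0228 × 0.375² = 0.0108 + 0.003206 = 0.014

CD = 0.014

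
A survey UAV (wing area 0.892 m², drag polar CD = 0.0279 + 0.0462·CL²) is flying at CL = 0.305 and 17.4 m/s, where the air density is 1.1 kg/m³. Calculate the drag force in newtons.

D = 4.78 N

CD = 0.0279 + 0.0462 × 0.305² = 0.0322
D = ½ρv²S·CD = ½ × 1.1 × 17.4² × 0.892 × 0.0322 = 4.78 N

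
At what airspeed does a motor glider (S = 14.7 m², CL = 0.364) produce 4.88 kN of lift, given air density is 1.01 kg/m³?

L = ½ρv²S·CL ⇒ v = √(2L/(ρ·S·CL))
v = √(2 × 4880 / (1.01 × 14.7 × 0.364)) = √1806 = 42.5 m/s

v = 42.5 m/s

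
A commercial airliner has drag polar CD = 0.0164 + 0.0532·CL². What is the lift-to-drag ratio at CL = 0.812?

CD = 0.0164 + 0.0532 × 0.812² = 0.05148
L/D = CL/CD = 0.812 / 0.05148 = 15.8

L/D = 15.8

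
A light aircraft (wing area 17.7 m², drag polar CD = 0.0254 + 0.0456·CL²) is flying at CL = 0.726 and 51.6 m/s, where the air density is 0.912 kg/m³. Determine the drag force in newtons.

D = 1060 N

CD = 0.0254 + 0.0456 × 0.726² = 0.04943
D = ½ρv²S·CD = ½ × 0.912 × 51.6² × 17.7 × 0.04943 = 1060 N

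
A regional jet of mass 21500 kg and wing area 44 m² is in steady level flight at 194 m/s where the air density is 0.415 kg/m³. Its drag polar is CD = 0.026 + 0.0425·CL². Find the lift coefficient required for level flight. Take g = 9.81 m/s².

In steady level flight, lift balances weight: W = mg = 21500 × 9.81 = 2.1092×10^5 N.
Dynamic pressure q = 0.5 × 0.415 × 194² = 7809 Pa.
CL = W/(q·S) = 2.1092×10^5 / (7809 × 44) = 0.6138.

CL = 0.614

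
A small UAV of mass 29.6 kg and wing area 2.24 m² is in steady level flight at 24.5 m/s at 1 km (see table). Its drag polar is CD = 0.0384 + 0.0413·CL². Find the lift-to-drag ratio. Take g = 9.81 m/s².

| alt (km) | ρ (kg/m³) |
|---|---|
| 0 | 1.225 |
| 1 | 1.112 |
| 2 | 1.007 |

L/D = 8.7

At 1 km, from the table: ρ = 1.112 kg/m³.
In steady level flight, lift balances weight: W = mg = 29.6 × 9.81 = 290.38 N.
q = ½ρv² = ½ × 1.112 × 24.5² = 333.7 Pa.
CL = 2W/(ρv²S) = 2×290.38/(1.112×24.5²×2.24) = 0.3884.
CD = 0.0384 + 0.0413 × 0.3884² = 0.04463.
L/D = CL/CD = 0.3884 / 0.04463 = 8.7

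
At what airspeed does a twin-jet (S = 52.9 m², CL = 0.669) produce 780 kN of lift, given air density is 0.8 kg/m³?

L = ½ρv²S·CL ⇒ v = √(2L/(ρ·S·CL))
v = √(2 × 7.8×10^5 / (0.8 × 52.9 × 0.669)) = √55100 = 235 m/s

v = 235 m/s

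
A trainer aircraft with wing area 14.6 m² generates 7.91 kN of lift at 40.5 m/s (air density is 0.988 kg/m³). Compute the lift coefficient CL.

From L = ½ρv²S·CL, rearranging gives CL = 2L/(ρv²S).
CL = 2 × 7910 / (0.988 × 40.5² × 14.6) = 0.669

CL = 0.669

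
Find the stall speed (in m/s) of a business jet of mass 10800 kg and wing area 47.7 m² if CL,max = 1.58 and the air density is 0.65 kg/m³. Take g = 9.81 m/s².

V_stall = 65.8 m/s

Weight W = mg = 10800 × 9.81 = 1.059×10^5 N.
From L = ½ρV²S·CL,max = W: V_stall = √(2W/(ρSCL,max)) = √(2·1.059×10^5/(0.65·47.7·1.58))
V_stall = √4325 = 65.8 m/s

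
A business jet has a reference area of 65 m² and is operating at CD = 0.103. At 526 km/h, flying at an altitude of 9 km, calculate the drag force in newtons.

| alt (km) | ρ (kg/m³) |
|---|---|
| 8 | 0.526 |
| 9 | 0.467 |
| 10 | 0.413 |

D = 33400 N

At 9 km, from the table: ρ = 0.467 kg/m³.
Convert speed: v = 526 km/h ÷ 3.6 = 146.1 m/s.
Dynamic pressure q = ½ρv² = ½ × 0.467 × 146.1² = 4985 Pa.
D = q·S·CD = 4985 × 65 × 0.103 = 33400 N ≈ 33.4 kN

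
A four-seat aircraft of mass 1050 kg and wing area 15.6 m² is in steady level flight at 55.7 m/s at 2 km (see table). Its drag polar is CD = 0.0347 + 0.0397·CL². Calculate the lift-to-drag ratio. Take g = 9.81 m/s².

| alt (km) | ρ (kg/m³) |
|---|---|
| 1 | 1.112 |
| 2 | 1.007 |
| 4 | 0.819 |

At 2 km, from the table: ρ = 1.007 kg/m³.
In steady level flight, lift balances weight: W = mg = 1050 × 9.81 = 10300 N.
Dynamic pressure q = 0.5 × 1.007 × 55.7² = 1562 Pa.
Required CL = L/(qS) = 10300/(1562·15.6) = 0.4227.
CD = 0.0347 + 0.0397 × 0.4227² = 0.04179.
L/D = CL/CD = 0.4227 / 0.04179 = 10.1

L/D = 10.1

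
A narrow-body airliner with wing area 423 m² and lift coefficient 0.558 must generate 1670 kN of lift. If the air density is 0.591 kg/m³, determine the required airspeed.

v = 155 m/s

L = ½ρv²S·CL ⇒ v = √(2L/(ρ·S·CL))
v = √(2 × 1.67×10^6 / (0.591 × 423 × 0.558)) = √23940 = 155 m/s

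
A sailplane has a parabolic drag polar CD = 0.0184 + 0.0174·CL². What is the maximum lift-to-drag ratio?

For CD = CD0 + K·CL², (L/D)max occurs at CL* = √(CD0/K) and equals 1/(2√(K·CD0)).
(L/D)max = 1/(2√(0.0174 × 0.0184)) = 1/(2 × 0.01789) = 27.9

(L/D)max = 27.9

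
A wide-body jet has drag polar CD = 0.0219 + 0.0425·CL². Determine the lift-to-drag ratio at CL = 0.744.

CD = 0.0219 + 0.0425 × 0.744² = 0.04543
L/D = CL/CD = 0.744 / 0.04543 = 16.4

L/D = 16.4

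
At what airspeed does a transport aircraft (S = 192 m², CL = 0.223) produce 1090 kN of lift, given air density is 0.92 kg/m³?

v = 235 m/s

L = ½ρv²S·CL ⇒ v = √(2L/(ρ·S·CL))
v = √(2 × 1.09×10^6 / (0.92 × 192 × 0.223)) = √55340 = 235 m/s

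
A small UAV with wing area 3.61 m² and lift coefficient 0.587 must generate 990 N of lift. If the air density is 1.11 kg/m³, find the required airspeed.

v = 29 m/s

L = ½ρv²S·CL ⇒ v = √(2L/(ρ·S·CL))
v = √(2 × 990 / (1.11 × 3.61 × 0.587)) = √841.8 = 29 m/s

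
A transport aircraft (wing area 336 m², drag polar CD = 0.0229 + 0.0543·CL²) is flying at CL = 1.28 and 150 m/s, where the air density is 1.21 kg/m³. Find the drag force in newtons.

CD = 0.0229 + 0.0543 × 1.28² = 0.1119
D = ½ρv²S·CD = ½ × 1.21 × 150² × 336 × 0.1119 = 5.12×10^5 N

D = 5.12×10^5 N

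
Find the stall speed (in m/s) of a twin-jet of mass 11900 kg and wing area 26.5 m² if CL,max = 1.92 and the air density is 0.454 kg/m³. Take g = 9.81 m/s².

Weight W = mg = 11900 × 9.81 = 1.167×10^5 N.
V_stall = √(2W/(ρ·S·CL,max)) = √(2 × 1.167×10^5 / (0.454 × 26.5 × 1.92))
V_stall = √10110 = 101 m/s

V_stall = 101 m/s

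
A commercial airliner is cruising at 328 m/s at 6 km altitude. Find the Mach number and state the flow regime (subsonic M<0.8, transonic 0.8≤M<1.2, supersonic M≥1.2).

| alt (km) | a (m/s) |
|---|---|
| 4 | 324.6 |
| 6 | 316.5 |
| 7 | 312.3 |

M = 1.04 (transonic)

At 6 km, from the table: a = 316.5 m/s.
M = v/a = 328 / 316.5 = 1.04
M = 1.04 → transonic.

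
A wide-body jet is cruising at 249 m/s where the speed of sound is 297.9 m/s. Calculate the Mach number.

M = v/a = 249 / 297.9 = 0.836

M = 0.836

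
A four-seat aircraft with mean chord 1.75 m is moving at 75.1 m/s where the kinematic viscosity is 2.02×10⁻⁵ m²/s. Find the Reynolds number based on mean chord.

Re = 6.51×10^6

Re = v·c/ν = 75.1 × 1.75 / (2.02×10⁻⁵) = 6.51×10^6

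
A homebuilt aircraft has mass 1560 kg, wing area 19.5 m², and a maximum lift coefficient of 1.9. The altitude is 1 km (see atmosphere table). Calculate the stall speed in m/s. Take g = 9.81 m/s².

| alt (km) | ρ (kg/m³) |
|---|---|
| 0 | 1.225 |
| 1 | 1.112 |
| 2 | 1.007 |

V_stall = 27.3 m/s

At 1 km, from the table: ρ = 1.112 kg/m³.
At stall, lift equals weight: L = W = m·g = 1560 × 9.81 = 15300 N.
From L = ½ρV²S·CL,max = W: V_stall = √(2W/(ρSCL,max)) = √(2·15300/(1.112·19.5·1.9))
V_stall = √742.9 = 27.3 m/s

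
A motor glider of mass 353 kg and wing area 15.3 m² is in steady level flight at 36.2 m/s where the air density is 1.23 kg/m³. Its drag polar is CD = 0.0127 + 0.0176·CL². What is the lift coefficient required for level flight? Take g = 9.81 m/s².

Weight W = mg = 353 × 9.81 = 3462.9 N; in level flight L = W.
Dynamic pressure q = 0.5 × 1.23 × 36.2² = 805.9 Pa.
CL = 2W/(ρv²S) = 2×3462.9/(1.23×36.2²×15.3) = 0.2808.

CL = 0.281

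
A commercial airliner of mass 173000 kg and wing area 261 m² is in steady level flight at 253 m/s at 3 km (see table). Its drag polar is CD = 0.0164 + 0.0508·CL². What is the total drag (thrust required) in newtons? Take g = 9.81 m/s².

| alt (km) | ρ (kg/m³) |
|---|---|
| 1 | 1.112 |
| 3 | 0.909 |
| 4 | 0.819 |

D = 1.44×10^5 N

At 3 km, from the table: ρ = 0.909 kg/m³.
In steady level flight, lift balances weight: W = mg = 173000 × 9.81 = 1.6971×10^6 N.
Dynamic pressure q = 0.5 × 0.909 × 253² = 29090 Pa.
Required CL = L/(qS) = 1.6971×10^6/(29090·261) = 0.2235.
CD = 0.0164 + 0.0508 × 0.2235² = 0.01894.
D = q·S·CD = 29090 × 261 × 0.01894 = 1.438×10^5 N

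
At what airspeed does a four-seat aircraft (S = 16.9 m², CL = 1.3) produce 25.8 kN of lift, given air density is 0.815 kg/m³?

L = ½ρv²S·CL ⇒ v = √(2L/(ρ·S·CL))
v = √(2 × 25800 / (0.815 × 16.9 × 1.3)) = √2882 = 53.7 m/s

v = 53.7 m/s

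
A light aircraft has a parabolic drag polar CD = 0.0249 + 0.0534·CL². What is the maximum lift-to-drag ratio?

For CD = CD0 + K·CL², (L/D)max occurs at CL* = √(CD0/K) and equals 1/(2√(K·CD0)).
(L/D)max = 1/(2√(0.0534 × 0.0249)) = 1/(2 × 0.03646) = 13.7

(L/D)max = 13.7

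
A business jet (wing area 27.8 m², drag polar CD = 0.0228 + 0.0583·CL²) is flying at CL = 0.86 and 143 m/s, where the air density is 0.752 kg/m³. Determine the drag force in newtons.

CD = 0.0228 + 0.0583 × 0.86² = 0.06592
D = ½ρv²S·CD = ½ × 0.752 × 143² × 27.8 × 0.06592 = 14100 N

D = 14100 N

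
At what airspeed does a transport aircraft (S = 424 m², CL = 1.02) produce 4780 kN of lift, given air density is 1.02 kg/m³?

L = ½ρv²S·CL ⇒ v = √(2L/(ρ·S·CL))
v = √(2 × 4.78×10^6 / (1.02 × 424 × 1.02)) = √21670 = 147 m/s

v = 147 m/s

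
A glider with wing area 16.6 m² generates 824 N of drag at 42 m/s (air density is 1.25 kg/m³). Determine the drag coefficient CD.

CD = 0.045

From D = ½ρv²S·CD, rearranging gives CD = 2D/(ρv²S).
CD = 2 × 824 / (1.25 × 42² × 16.6) = 0.045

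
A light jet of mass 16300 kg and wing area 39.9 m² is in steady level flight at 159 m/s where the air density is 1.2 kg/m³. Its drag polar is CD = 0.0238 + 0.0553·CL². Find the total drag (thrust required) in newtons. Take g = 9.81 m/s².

D = 16700 N

Weight W = mg = 16300 × 9.81 = 1.599×10^5 N; in level flight L = W.
q = ½ρv² = ½ × 1.2 × 159² = 15170 Pa.
CL = 2W/(ρv²S) = 2×1.599×10^5/(1.2×159²×39.9) = 0.2642.
CD = 0.0238 + 0.0553 × 0.2642² = 0.02766.
D = q·S·CD = 15170 × 39.9 × 0.02766 = 16740 N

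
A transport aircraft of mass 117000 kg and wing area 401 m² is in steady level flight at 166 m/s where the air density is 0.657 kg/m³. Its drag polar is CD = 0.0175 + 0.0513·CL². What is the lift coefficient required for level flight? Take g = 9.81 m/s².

Weight W = mg = 117000 × 9.81 = 1.1478×10^6 N; in level flight L = W.
Dynamic pressure q = 0.5 × 0.657 × 166² = 9052 Pa.
Required CL = L/(qS) = 1.1478×10^6/(9052·401) = 0.3162.

CL = 0.316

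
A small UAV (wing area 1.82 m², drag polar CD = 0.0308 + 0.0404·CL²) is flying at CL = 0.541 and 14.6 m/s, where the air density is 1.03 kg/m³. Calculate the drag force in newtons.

D = 8.52 N

CD = 0.0308 + 0.0404 × 0.541² = 0.04262
D = ½ρv²S·CD = ½ × 1.03 × 14.6² × 1.82 × 0.04262 = 8.52 N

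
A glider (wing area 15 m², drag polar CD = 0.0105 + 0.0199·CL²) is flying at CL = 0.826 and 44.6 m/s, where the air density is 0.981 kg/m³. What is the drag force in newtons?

CD = 0.0105 + 0.0199 × 0.826² = 0.02408
D = ½ρv²S·CD = ½ × 0.981 × 44.6² × 15 × 0.02408 = 352 N

D = 352 N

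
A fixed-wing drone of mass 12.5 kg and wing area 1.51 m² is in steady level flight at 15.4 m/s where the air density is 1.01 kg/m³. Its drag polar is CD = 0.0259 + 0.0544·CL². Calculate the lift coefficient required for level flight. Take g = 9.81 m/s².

CL = 0.678

Level flight ⇒ L = W = m·g = 12.5 × 9.81 = 122.62 N.
q = ½ρv² = ½ × 1.01 × 15.4² = 119.8 Pa.
CL = 2W/(ρv²S) = 2×122.62/(1.01×15.4²×1.51) = 0.6781.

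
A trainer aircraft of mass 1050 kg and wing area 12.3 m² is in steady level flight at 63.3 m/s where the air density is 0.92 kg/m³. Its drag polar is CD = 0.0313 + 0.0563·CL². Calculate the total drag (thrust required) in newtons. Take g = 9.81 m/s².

Weight W = mg = 1050 × 9.81 = 10300 N; in level flight L = W.
q = ½ρv² = ½ × 0.92 × 63.3² = 1843 Pa.
Required CL = L/(qS) = 10300/(1843·12.3) = 0.4543.
CD = 0.0313 + 0.0563 × 0.4543² = 0.04292.
D = q·S·CD = 1843 × 12.3 × 0.04292 = 973.1 N

D = 973 N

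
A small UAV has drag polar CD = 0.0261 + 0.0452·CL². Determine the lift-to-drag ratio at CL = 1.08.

CD = 0.0261 + 0.0452 × 1.08² = 0.07882
L/D = CL/CD = 1.08 / 0.07882 = 13.7

L/D = 13.7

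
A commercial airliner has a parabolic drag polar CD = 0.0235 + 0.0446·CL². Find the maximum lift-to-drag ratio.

For CD = CD0 + K·CL², (L/D)max occurs at CL* = √(CD0/K) and equals 1/(2√(K·CD0)).
(L/D)max = 1/(2√(0.0446 × 0.0235)) = 1/(2 × 0.03237) = 15.4

(L/D)max = 15.4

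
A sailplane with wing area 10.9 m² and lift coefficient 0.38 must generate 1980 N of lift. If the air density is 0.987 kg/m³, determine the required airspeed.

L = ½ρv²S·CL ⇒ v = √(2L/(ρ·S·CL))
v = √(2 × 1980 / (0.987 × 10.9 × 0.38)) = √968.7 = 31.1 m/s

v = 31.1 m/s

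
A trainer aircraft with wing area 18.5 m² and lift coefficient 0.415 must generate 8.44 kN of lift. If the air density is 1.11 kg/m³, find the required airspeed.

v = 44.5 m/s

L = ½ρv²S·CL ⇒ v = √(2L/(ρ·S·CL))
v = √(2 × 8440 / (1.11 × 18.5 × 0.415)) = √1981 = 44.5 m/s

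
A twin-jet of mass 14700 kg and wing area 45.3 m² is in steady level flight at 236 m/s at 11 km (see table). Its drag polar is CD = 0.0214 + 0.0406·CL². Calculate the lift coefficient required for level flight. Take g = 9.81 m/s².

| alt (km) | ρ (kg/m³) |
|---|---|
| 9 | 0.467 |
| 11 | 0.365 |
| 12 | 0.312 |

CL = 0.313

At 11 km, from the table: ρ = 0.365 kg/m³.
Level flight ⇒ L = W = m·g = 14700 × 9.81 = 1.4421×10^5 N.
q = ½ρv² = ½ × 0.365 × 236² = 10160 Pa.
CL = W/(q·S) = 1.4421×10^5 / (10160 × 45.3) = 0.3132.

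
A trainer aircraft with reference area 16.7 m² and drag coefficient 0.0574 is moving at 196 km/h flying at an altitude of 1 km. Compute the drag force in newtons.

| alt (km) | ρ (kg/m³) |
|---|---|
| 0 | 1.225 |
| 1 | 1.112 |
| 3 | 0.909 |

At 1 km, from the table: ρ = 1.112 kg/m³.
Convert speed: v = 196 km/h ÷ 3.6 = 54.44 m/s.
D = ½ρv²S·CD = ½ × 1.112 × 54.44² × 16.7 × 0.0574 = 1580 N

D = 1580 N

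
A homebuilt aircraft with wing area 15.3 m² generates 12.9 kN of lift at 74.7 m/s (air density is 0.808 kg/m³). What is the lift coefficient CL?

CL = 0.374

From L = ½ρv²S·CL, rearranging gives CL = 2L/(ρv²S).
CL = 2 × 12900 / (0.808 × 74.7² × 15.3) = 0.374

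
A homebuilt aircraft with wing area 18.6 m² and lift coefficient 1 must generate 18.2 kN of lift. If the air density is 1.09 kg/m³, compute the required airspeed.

v = 42.4 m/s

L = ½ρv²S·CL ⇒ v = √(2L/(ρ·S·CL))
v = √(2 × 18200 / (1.09 × 18.6 × 1)) = √1795 = 42.4 m/s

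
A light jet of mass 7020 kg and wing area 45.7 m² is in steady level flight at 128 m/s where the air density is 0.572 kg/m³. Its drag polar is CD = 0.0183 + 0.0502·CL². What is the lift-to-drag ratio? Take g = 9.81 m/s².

L/D = 13.7

Weight W = mg = 7020 × 9.81 = 68866 N; in level flight L = W.
Dynamic pressure q = 0.5 × 0.572 × 128² = 4686 Pa.
Required CL = L/(qS) = 68866/(4686·45.7) = 0.3216.
CD = 0.0183 + 0.0502 × 0.3216² = 0.02349.
L/D = CL/CD = 0.3216 / 0.02349 = 13.7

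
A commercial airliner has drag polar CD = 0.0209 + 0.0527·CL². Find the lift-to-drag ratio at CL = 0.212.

CD = 0.0209 + 0.0527 × 0.212² = 0.02327
L/D = CL/CD = 0.212 / 0.02327 = 9.11

L/D = 9.11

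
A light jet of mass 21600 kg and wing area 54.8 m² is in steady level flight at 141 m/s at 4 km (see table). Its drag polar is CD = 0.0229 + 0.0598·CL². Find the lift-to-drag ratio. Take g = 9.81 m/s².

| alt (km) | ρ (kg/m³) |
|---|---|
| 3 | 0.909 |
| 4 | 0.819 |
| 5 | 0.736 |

At 4 km, from the table: ρ = 0.819 kg/m³.
Level flight ⇒ L = W = m·g = 21600 × 9.81 = 2.119×10^5 N.
q = ½ρv² = ½ × 0.819 × 141² = 8141 Pa.
CL = W/(q·S) = 2.119×10^5 / (8141 × 54.8) = 0.475.
CD = 0.0229 + 0.0598 × 0.475² = 0.03639.
L/D = CL/CD = 0.475 / 0.03639 = 13.1

L/D = 13.1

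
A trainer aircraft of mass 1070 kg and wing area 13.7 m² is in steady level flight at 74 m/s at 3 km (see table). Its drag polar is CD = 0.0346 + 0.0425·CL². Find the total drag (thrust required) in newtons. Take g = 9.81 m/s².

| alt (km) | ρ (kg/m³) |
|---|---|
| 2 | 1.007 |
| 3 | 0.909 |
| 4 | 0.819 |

At 3 km, from the table: ρ = 0.909 kg/m³.
Level flight ⇒ L = W = m·g = 1070 × 9.81 = 10497 N.
q = ½ρv² = ½ × 0.909 × 74² = 2489 Pa.
CL = W/(q·S) = 10497 / (2489 × 13.7) = 0.3078.
CD = 0.0346 + 0.0425 × 0.3078² = 0.03863.
D = q·S·CD = 2489 × 13.7 × 0.03863 = 1317 N

D = 1320 N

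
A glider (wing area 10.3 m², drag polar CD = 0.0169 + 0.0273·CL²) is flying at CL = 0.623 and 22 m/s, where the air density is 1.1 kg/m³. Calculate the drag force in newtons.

D = 75.4 N

CD = 0.0169 + 0.0273 × 0.623² = 0.0275
D = ½ρv²S·CD = ½ × 1.1 × 22² × 10.3 × 0.0275 = 75.4 N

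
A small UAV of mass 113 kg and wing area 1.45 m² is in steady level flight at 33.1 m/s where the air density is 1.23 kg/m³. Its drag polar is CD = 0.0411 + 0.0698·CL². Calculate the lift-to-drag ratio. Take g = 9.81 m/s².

L/D = 8.66

Weight W = mg = 113 × 9.81 = 1108.5 N; in level flight L = W.
Dynamic pressure q = 0.5 × 1.23 × 33.1² = 673.8 Pa.
CL = 2W/(ρv²S) = 2×1108.5/(1.23×33.1²×1.45) = 1.135.
CD = 0.0411 + 0.0698 × 1.135² = 0.131.
L/D = CL/CD = 1.135 / 0.131 = 8.66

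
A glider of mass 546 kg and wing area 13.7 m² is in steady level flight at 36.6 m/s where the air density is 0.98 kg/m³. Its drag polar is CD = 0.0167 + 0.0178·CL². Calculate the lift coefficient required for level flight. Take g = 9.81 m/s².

CL = 0.596

In steady level flight, lift balances weight: W = mg = 546 × 9.81 = 5356.3 N.
Dynamic pressure q = 0.5 × 0.98 × 36.6² = 656.4 Pa.
Required CL = L/(qS) = 5356.3/(656.4·13.7) = 0.5956.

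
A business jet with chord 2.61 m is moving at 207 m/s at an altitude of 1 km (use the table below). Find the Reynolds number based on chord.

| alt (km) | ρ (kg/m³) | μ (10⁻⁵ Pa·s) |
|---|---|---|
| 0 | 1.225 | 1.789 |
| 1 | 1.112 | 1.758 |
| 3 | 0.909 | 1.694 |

At 1 km, from the table: ρ = 1.112 kg/m³, μ = 1.758×10⁻⁵ Pa·s.
Re = ρ·v·c/μ = 1.112 × 207 × 2.61 / (1.758×10⁻⁵) = 3.42×10^7

Re = 3.42×10^7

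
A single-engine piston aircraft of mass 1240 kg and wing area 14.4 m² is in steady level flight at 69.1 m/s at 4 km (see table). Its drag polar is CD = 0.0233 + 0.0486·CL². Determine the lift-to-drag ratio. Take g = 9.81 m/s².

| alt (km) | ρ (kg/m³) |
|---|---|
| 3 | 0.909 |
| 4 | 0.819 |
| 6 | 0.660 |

At 4 km, from the table: ρ = 0.819 kg/m³.
Level flight ⇒ L = W = m·g = 1240 × 9.81 = 12164 N.
q = ½ρv² = ½ × 0.819 × 69.1² = 1955 Pa.
CL = W/(q·S) = 12164 / (1955 × 14.4) = 0.432.
CD = 0.0233 + 0.0486 × 0.432² = 0.03237.
L/D = CL/CD = 0.432 / 0.03237 = 13.3

L/D = 13.3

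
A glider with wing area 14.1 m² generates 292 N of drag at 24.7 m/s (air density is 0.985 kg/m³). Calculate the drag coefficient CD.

CD = 0.0689

From D = ½ρv²S·CD, rearranging gives CD = 2D/(ρv²S).
CD = 2 × 292 / (0.985 × 24.7² × 14.1) = 0.0689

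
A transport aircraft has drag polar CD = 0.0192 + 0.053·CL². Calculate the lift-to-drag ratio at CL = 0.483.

L/D = 15.3

CD = 0.0192 + 0.053 × 0.483² = 0.03156
L/D = CL/CD = 0.483 / 0.03156 = 15.3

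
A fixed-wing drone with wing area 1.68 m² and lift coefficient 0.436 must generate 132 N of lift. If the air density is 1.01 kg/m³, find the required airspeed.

L = ½ρv²S·CL ⇒ v = √(2L/(ρ·S·CL))
v = √(2 × 132 / (1.01 × 1.68 × 0.436)) = √356.9 = 18.9 m/s

v = 18.9 m/s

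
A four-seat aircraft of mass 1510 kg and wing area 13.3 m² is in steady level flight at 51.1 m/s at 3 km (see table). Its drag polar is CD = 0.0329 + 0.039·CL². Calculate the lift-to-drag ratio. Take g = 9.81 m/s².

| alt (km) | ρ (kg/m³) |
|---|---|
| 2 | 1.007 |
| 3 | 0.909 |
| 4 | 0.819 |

L/D = 14

At 3 km, from the table: ρ = 0.909 kg/m³.
In steady level flight, lift balances weight: W = mg = 1510 × 9.81 = 14813 N.
q = ½ρv² = ½ × 0.909 × 51.1² = 1187 Pa.
CL = W/(q·S) = 14813 / (1187 × 13.3) = 0.9385.
CD = 0.0329 + 0.039 × 0.9385² = 0.06725.
L/D = CL/CD = 0.9385 / 0.06725 = 14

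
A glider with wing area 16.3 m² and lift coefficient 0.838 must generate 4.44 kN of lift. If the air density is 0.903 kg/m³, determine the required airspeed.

L = ½ρv²S·CL ⇒ v = √(2L/(ρ·S·CL))
v = √(2 × 4440 / (0.903 × 16.3 × 0.838)) = √719.9 = 26.8 m/s

v = 26.8 m/s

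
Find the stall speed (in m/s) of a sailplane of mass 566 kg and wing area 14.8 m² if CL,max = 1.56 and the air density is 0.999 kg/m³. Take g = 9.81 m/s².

V_stall = 21.9 m/s

Weight W = mg = 566 × 9.81 = 5552 N.
From L = ½ρV²S·CL,max = W: V_stall = √(2W/(ρSCL,max)) = √(2·5552/(0.999·14.8·1.56))
V_stall = √481.5 = 21.9 m/s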